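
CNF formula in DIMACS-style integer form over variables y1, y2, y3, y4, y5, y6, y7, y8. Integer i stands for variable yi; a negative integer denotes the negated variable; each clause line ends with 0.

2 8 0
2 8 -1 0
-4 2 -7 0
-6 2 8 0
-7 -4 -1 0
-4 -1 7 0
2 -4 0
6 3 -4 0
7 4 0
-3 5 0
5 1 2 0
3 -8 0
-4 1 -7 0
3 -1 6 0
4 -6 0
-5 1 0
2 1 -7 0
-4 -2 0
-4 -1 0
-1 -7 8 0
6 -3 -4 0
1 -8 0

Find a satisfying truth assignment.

Set y1 = True and propagate.
  then y4 is forced to False.
  then y7 is forced to True.
  then y6 is forced to False.
  then y3 is forced to True.
  then y5 is forced to True.
  then y8 is forced to True.
y2 is now unconstrained; take y2 = False.
Check each clause:
  1. {y2, y8} — y8 is true.
  2. {y2, ¬y1, y8} — y8 is true.
  3. {y2, ¬y4, ¬y7} — ¬y4 is true.
  4. {y2, y8, ¬y6} — y8 is true.
  5. {¬y1, ¬y4, ¬y7} — ¬y4 is true.
  6. {¬y1, ¬y4, y7} — ¬y4 is true.
  7. {¬y4, y2} — ¬y4 is true.
  8. {y3, y6, ¬y4} — y3 is true.
  9. {y4, y7} — y7 is true.
  10. {¬y3, y5} — y5 is true.
  11. {y2, y1, y5} — y1 is true.
  12. {y3, ¬y8} — y3 is true.
  13. {¬y7, y1, ¬y4} — y1 is true.
  14. {y6, y3, ¬y1} — y3 is true.
  15. {¬y6, y4} — ¬y6 is true.
  16. {y1, ¬y5} — y1 is true.
  17. {y2, ¬y7, y1} — y1 is true.
  18. {¬y4, ¬y2} — ¬y4 is true.
  19. {¬y1, ¬y4} — ¬y4 is true.
  20. {y8, ¬y7, ¬y1} — y8 is true.
  21. {¬y3, y6, ¬y4} — ¬y4 is true.
  22. {y1, ¬y8} — y1 is true.

y1=T, y2=F, y3=T, y4=F, y5=T, y6=F, y7=T, y8=T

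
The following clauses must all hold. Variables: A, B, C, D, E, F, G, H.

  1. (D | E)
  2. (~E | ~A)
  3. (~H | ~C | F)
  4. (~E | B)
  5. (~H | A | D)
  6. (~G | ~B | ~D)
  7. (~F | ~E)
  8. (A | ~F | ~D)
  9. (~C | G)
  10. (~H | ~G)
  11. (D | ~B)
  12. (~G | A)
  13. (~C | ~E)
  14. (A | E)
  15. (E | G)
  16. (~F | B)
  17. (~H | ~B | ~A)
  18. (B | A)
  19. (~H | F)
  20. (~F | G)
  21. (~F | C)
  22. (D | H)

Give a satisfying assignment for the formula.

Set A = False and propagate.
  then G is forced to False.
  then C is forced to False.
  then E is forced to True.
  then B is forced to True.
  then F is forced to False.
  then D is forced to True.
  then H is forced to False.

A=False, B=True, C=False, D=True, E=True, F=False, G=False, H=False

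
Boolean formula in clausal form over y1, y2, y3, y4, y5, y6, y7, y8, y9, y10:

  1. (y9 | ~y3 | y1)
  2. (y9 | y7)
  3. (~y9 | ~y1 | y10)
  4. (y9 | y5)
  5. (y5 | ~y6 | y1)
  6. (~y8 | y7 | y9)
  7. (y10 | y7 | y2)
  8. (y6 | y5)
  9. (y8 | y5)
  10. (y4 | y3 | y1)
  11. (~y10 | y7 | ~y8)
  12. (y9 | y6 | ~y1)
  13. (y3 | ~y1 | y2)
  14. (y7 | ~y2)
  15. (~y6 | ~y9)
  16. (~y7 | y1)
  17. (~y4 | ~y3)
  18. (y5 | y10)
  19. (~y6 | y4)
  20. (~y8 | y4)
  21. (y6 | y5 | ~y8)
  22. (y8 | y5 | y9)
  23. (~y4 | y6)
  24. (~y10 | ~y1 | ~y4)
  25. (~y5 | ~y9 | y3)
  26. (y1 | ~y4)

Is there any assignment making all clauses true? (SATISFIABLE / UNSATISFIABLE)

SATISFIABLE

Branch on y1: take y1 = True.
Try y2 = True.
  then y7 is forced to True.
For the remaining variables, y3 = False, y4 = True, y5 = True, y6 = True, y8 = True, y9 = False, y10 = False works.
So y1=True, y2=True, y3=False, y4=True, y5=True, y6=True, y7=True, y8=True, y9=False, y10=False is a satisfying assignment.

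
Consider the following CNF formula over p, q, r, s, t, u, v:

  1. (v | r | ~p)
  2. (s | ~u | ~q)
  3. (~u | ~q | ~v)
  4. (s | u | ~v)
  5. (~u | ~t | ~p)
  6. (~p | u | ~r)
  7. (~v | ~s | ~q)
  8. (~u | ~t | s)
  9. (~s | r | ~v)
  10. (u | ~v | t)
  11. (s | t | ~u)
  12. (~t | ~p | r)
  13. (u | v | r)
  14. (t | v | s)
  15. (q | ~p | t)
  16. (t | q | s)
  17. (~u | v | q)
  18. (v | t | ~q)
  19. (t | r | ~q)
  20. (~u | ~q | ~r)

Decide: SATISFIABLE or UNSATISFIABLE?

p occurs only negated in the remaining clauses — set p = False.
Branch on q: take q = False.
Try r = True.
Try s = False.
  then t is forced to True.
  then u is forced to False.
  then v is forced to False.
So p = False  q = False  r = True  s = False  t = True  u = False  v = False is a satisfying assignment.

SATISFIABLE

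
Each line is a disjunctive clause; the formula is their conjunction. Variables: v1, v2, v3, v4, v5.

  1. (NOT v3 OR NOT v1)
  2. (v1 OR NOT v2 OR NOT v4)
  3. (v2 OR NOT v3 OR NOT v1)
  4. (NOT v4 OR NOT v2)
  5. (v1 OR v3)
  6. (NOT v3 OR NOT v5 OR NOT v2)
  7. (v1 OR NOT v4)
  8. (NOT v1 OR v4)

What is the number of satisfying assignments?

5

Satisfying assignments:
  v1=F v2=F v3=T v4=F v5=F
  v1=F v2=F v3=T v4=F v5=T
  v1=F v2=T v3=T v4=F v5=F
  v1=T v2=F v3=F v4=T v5=F
  v1=T v2=F v3=F v4=T v5=T
Count: 5.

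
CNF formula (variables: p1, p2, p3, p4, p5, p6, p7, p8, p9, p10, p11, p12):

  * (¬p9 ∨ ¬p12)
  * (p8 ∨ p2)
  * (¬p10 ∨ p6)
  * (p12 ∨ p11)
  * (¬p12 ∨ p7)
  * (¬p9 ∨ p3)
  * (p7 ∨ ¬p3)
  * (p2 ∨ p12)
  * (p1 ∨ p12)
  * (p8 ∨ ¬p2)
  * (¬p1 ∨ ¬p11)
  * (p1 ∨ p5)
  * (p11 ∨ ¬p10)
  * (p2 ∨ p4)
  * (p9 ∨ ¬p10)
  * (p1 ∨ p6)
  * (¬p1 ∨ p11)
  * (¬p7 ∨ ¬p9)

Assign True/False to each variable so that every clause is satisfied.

p1=F, p2=T, p3=F, p4=F, p5=T, p6=T, p7=T, p8=T, p9=F, p10=F, p11=T, p12=T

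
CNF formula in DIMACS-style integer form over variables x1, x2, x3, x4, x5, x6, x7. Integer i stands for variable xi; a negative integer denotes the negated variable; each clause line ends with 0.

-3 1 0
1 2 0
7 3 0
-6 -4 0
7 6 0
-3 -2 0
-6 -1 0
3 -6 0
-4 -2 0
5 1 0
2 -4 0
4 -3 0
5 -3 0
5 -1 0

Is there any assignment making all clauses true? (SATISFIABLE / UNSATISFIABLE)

SATISFIABLE

Pure literal: x5 appears only positively; assign x5 = True.
Pure literal: x7 appears only positively; assign x7 = True.
Set x1 = True and propagate.
  then x6 is forced to False.
For the remaining variables, x2 = True, x3 = False, x4 = False works.
So x1=True, x2=True, x3=False, x4=False, x5=True, x6=False, x7=True is a satisfying assignment.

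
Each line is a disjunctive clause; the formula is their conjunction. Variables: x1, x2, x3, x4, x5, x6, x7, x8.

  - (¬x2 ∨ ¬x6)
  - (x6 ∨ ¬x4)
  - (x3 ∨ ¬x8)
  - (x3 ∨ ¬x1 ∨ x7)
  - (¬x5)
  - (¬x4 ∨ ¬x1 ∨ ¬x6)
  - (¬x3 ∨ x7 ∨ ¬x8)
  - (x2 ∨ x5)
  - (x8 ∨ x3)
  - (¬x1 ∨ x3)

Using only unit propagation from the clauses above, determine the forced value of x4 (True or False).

Unit clause (¬x5) sets x5 = False.
In (x5 ∨ x2), x5 is now false; x2 must hold, so x2 = True.
From (¬x2 ∨ ¬x6) and x2 = True: x6 = False.
In (x6 ∨ ¬x4), x6 is now false; ¬x4 must hold, so x4 = False.

False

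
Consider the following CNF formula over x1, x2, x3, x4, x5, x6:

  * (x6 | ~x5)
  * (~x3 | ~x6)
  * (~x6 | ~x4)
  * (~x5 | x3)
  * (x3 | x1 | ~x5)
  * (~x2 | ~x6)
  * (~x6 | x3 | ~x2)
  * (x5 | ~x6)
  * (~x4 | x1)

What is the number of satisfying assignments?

12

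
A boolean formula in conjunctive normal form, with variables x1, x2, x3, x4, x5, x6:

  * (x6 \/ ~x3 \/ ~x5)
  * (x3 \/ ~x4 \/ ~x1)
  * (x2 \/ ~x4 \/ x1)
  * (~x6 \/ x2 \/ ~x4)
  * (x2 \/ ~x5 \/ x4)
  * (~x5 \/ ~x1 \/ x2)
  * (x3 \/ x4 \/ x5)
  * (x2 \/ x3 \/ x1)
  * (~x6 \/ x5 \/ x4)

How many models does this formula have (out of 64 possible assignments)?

21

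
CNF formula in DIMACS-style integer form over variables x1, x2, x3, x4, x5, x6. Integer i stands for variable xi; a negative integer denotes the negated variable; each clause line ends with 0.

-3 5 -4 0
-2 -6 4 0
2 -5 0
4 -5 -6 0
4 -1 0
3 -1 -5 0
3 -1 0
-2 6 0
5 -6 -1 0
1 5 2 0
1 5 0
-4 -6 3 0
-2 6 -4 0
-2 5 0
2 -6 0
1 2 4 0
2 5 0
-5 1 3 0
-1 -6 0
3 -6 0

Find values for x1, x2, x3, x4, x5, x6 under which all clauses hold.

x1 = F, x2 = T, x3 = T, x4 = T, x5 = T, x6 = T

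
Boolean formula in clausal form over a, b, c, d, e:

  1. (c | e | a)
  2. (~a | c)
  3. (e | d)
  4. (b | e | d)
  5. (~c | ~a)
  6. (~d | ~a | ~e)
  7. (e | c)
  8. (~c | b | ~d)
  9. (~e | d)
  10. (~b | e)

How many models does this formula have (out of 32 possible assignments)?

3

Satisfying assignments:
  a=F b=F c=F d=T e=T
  a=F b=T c=F d=T e=T
  a=F b=T c=T d=T e=T
That's 3 in total.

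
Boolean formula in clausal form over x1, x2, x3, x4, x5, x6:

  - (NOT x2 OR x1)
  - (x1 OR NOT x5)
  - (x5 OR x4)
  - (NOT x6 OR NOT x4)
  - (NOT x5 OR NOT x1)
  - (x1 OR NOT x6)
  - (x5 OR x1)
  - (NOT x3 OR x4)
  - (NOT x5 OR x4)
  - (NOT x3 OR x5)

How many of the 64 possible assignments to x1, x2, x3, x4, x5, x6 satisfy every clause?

2

The models are:
  x1=1 x2=0 x3=0 x4=1 x5=0 x6=0
  x1=1 x2=1 x3=0 x4=1 x5=0 x6=0
Count: 2.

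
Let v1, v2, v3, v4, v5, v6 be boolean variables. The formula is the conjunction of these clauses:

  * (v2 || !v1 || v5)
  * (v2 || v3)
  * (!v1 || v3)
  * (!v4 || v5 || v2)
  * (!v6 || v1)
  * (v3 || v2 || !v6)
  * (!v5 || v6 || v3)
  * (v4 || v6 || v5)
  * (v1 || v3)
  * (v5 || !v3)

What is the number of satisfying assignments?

12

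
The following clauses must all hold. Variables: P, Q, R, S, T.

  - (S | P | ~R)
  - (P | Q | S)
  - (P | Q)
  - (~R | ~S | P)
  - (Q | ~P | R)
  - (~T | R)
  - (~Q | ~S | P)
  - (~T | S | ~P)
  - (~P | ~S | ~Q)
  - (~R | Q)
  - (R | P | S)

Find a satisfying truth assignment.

P = True  Q = True  R = False  S = False  T = False

Pure literal: T appears only negated; assign T = False.
Set P = True and propagate.
Try Q = True.
  then S is forced to False.
R is now unconstrained; take R = False.
Check each clause:
  1. (S | P | ~R) — P is true.
  2. (P | S | Q) — P is true.
  3. (P | Q) — P is true.
  4. (~R | ~S | P) — P is true.
  5. (~P | R | Q) — Q is true.
  6. (~T | R) — ~T is true.
  7. (~S | P | ~Q) — P is true.
  8. (S | ~T | ~P) — ~T is true.
  9. (~Q | ~P | ~S) — ~S is true.
  10. (~R | Q) — Q is true.
  11. (S | R | P) — P is true.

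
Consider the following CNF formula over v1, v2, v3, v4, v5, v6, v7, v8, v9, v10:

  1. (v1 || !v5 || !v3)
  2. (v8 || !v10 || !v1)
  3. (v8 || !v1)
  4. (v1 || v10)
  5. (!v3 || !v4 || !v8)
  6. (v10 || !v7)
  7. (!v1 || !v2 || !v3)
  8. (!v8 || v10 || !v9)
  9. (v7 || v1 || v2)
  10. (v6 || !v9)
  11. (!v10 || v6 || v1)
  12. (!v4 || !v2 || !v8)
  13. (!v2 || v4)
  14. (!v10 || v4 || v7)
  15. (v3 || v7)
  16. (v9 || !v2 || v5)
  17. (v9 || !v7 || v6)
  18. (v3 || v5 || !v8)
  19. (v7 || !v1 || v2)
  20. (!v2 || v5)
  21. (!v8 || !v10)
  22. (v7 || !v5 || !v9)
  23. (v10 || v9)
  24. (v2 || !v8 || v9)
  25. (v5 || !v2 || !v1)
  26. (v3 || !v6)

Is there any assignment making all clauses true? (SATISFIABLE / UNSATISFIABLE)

Set v1 = False and propagate.
  then v10 is forced to True.
  then v6 is forced to True.
  then v8 is forced to False.
  then v3 is forced to True.
  then v5 is forced to False.
  then v2 is forced to False.
  then v7 is forced to True.
v4, v9 are now unconstrained; take v4 = True, v9 = False.
Every clause has at least one true literal under this assignment.
So v1=False, v2=False, v3=True, v4=True, v5=False, v6=True, v7=True, v8=False, v9=False, v10=True is a satisfying assignment.

SATISFIABLE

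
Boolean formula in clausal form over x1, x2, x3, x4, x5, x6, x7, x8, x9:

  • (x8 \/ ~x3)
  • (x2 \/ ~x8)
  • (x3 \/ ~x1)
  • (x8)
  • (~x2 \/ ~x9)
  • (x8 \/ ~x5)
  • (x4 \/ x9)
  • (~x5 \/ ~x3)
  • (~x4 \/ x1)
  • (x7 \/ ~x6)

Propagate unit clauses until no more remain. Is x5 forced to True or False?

False

(x8) stands alone — x8 = True.
(x2 \/ ~x8) with x8 = True leaves only x2, so x2 = True.
From (~x9 \/ ~x2) and x2 = True: x9 = False.
In (x9 \/ x4), x9 is now false; x4 must hold, so x4 = True.
In (x1 \/ ~x4), ~x4 is now false; x1 must hold, so x1 = True.
(x3 \/ ~x1) with x1 = True leaves only x3, so x3 = True.
From (~x3 \/ ~x5) and x3 = True: x5 = False.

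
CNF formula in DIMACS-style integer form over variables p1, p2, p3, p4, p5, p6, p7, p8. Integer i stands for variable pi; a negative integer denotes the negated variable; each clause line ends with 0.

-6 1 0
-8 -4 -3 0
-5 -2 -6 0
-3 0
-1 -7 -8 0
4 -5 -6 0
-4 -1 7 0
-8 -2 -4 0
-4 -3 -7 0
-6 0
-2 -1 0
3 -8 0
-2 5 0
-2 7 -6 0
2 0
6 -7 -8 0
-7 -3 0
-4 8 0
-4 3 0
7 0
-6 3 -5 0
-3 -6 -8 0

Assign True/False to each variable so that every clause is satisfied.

p1=False, p2=True, p3=False, p4=False, p5=True, p6=False, p7=True, p8=False

The clause (~p3) is unit: p3 must be False.
(~p6) is a unit clause, so p6 = False.
(~p8) is a unit clause, so p8 = False.
The clause (p2) is unit: p2 must be True.
(~p1) is a unit clause, so p1 = False.
(p5) is a unit clause, so p5 = True.
The clause (~p4) is unit: p4 must be False.
The clause (p7) is unit: p7 must be True.
Check each clause:
  1. (~p6 \/ p1) — ~p6 is true.
  2. (~p4 \/ ~p3 \/ ~p8) — ~p8 is true.
  3. (~p2 \/ ~p6 \/ ~p5) — ~p6 is true.
  4. (~p3) — ~p3 is true.
  5. (~p8 \/ ~p7 \/ ~p1) — ~p8 is true.
  6. (~p6 \/ p4 \/ ~p5) — ~p6 is true.
  7. (p7 \/ ~p4 \/ ~p1) — ~p4 is true.
  8. (~p4 \/ ~p8 \/ ~p2) — ~p8 is true.
  9. (~p4 \/ ~p7 \/ ~p3) — ~p4 is true.
  10. (~p6) — ~p6 is true.
  11. (~p2 \/ ~p1) — ~p1 is true.
  12. (~p8 \/ p3) — ~p8 is true.
  13. (~p2 \/ p5) — p5 is true.
  14. (~p2 \/ ~p6 \/ p7) — ~p6 is true.
  15. (p2) — p2 is true.
  16. (p6 \/ ~p7 \/ ~p8) — ~p8 is true.
  17. (~p7 \/ ~p3) — ~p3 is true.
  18. (~p4 \/ p8) — ~p4 is true.
  19. (~p4 \/ p3) — ~p4 is true.
  20. (p7) — p7 is true.
  21. (~p5 \/ ~p6 \/ p3) — ~p6 is true.
  22. (~p6 \/ ~p3 \/ ~p8) — ~p8 is true.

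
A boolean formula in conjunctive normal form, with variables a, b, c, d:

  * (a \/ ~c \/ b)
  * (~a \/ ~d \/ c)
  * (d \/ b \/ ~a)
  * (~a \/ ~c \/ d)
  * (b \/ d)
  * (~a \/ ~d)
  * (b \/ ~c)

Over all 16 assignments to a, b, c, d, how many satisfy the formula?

6

Satisfying assignments:
  a=F b=F c=F d=T
  a=F b=T c=F d=F
  a=F b=T c=F d=T
  a=F b=T c=T d=F
  a=F b=T c=T d=T
  a=T b=T c=F d=F
Count: 6.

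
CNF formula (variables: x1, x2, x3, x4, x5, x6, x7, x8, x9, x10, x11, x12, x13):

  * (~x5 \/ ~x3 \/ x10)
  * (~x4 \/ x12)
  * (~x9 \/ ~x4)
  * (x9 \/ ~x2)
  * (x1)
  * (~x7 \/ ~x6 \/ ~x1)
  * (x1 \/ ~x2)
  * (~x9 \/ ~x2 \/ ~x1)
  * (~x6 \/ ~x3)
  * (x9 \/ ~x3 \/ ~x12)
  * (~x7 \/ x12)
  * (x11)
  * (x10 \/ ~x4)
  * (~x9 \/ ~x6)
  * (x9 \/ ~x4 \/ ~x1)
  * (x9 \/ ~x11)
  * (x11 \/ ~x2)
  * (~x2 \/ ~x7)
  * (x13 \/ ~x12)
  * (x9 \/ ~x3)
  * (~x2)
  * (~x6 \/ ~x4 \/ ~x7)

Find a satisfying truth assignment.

x1=True, x2=False, x3=True, x4=False, x5=False, x6=False, x7=False, x8=True, x9=True, x10=False, x11=True, x12=False, x13=False

Check each clause:
  1. (~x3 \/ ~x5 \/ x10) — ~x5 is true.
  2. (x12 \/ ~x4) — ~x4 is true.
  3. (~x4 \/ ~x9) — ~x4 is true.
  4. (x9 \/ ~x2) — x9 is true.
  5. (x1) — x1 is true.
  6. (~x7 \/ ~x1 \/ ~x6) — ~x7 is true.
  7. (~x2 \/ x1) — x1 is true.
  8. (~x2 \/ ~x9 \/ ~x1) — ~x2 is true.
  9. (~x6 \/ ~x3) — ~x6 is true.
  10. (~x12 \/ x9 \/ ~x3) — x9 is true.
  11. (x12 \/ ~x7) — ~x7 is true.
  12. (x11) — x11 is true.
  13. (~x4 \/ x10) — ~x4 is true.
  14. (~x9 \/ ~x6) — ~x6 is true.
  15. (~x4 \/ ~x1 \/ x9) — x9 is true.
  16. (x9 \/ ~x11) — x9 is true.
  17. (x11 \/ ~x2) — x11 is true.
  18. (~x7 \/ ~x2) — ~x7 is true.
  19. (x13 \/ ~x12) — ~x12 is true.
  20. (x9 \/ ~x3) — x9 is true.
  21. (~x2) — ~x2 is true.
  22. (~x7 \/ ~x6 \/ ~x4) — ~x7 is true.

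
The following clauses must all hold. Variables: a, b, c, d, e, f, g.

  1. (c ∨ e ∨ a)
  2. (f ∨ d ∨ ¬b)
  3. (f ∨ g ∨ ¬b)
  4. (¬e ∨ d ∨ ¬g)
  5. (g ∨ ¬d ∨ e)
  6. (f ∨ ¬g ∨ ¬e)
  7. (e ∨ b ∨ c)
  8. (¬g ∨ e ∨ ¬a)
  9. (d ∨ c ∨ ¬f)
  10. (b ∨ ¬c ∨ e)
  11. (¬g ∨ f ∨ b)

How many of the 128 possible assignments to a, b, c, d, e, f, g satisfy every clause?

33

Case analysis on e and g:
  e=1, g=1: forces d=1; f=1; a, b, c free → 2^3 = 8.
  e=1, g=0: a free; 10 ways for (b,c,d,f) × 2^1 = 20.
  e=0, g=1: remaining (a,b,c,d,f) ∈ {(0,1,1,0,1); (0,1,1,1,0); (0,1,1,1,1)} — 3.
  e=0, g=0: remaining (a,b,c,d,f) ∈ {(0,1,1,0,1); (1,1,1,0,1)} — 2.
Total: 8 + 20 + 3 + 2 = 33.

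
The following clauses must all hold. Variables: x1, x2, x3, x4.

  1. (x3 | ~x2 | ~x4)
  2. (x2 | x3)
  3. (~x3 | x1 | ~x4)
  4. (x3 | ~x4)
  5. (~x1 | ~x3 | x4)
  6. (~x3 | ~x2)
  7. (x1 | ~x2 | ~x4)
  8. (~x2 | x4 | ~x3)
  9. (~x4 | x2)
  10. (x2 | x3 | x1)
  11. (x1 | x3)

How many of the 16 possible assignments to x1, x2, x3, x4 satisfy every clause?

Satisfying assignments:
  x1=0 x2=0 x3=1 x4=0
  x1=1 x2=1 x3=0 x4=0
Count: 2.

2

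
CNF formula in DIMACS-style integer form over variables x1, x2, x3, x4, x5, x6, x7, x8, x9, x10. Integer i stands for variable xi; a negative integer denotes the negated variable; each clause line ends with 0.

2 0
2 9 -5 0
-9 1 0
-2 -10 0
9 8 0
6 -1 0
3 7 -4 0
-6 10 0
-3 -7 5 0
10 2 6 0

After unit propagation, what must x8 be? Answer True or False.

Unit clause (x2) sets x2 = True.
From (~x2 \/ ~x10) and x2 = True: x10 = False.
In (x10 \/ ~x6), x10 is now false; ~x6 must hold, so x6 = False.
From (~x1 \/ x6) and x6 = False: x1 = False.
From (x1 \/ ~x9) and x1 = False: x9 = False.
In (x9 \/ x8), x9 is now false; x8 must hold, so x8 = True.

True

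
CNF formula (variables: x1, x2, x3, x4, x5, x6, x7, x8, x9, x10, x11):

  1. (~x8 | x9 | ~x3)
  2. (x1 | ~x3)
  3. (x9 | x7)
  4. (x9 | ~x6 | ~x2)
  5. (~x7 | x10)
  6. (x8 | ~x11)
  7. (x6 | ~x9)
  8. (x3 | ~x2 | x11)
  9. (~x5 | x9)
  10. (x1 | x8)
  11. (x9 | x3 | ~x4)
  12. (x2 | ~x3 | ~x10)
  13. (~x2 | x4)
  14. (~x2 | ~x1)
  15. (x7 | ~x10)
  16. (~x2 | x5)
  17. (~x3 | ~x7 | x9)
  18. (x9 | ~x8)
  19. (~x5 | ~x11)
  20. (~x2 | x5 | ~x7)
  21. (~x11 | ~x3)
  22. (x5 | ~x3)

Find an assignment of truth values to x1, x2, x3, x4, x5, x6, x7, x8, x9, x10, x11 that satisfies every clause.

x1=T  x2=F  x3=F  x4=F  x5=T  x6=T  x7=T  x8=T  x9=T  x10=T  x11=F

Try x1 = True.
  then x2 is forced to False.
For the remaining variables, x3 = False, x4 = False, x5 = True, x6 = True, x7 = True, x8 = True, x9 = True, x10 = True, x11 = False works.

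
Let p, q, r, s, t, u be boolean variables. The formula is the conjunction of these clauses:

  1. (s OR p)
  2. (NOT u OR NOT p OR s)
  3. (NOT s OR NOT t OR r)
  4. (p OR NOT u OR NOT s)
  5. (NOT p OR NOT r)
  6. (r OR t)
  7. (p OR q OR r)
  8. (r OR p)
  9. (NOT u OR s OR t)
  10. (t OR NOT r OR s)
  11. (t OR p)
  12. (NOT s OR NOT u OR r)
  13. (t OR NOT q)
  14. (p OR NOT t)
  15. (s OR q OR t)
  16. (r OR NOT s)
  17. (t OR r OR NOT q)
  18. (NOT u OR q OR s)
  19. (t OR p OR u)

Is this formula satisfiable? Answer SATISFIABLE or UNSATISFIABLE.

Branch on p: take p = True.
  then r is forced to False.
  then t is forced to True.
  then s is forced to False.
  then u is forced to False.
q is now unconstrained; take q = False.
Every clause has at least one true literal under this assignment.
So p = T  q = F  r = F  s = F  t = T  u = F is a satisfying assignment.

SATISFIABLE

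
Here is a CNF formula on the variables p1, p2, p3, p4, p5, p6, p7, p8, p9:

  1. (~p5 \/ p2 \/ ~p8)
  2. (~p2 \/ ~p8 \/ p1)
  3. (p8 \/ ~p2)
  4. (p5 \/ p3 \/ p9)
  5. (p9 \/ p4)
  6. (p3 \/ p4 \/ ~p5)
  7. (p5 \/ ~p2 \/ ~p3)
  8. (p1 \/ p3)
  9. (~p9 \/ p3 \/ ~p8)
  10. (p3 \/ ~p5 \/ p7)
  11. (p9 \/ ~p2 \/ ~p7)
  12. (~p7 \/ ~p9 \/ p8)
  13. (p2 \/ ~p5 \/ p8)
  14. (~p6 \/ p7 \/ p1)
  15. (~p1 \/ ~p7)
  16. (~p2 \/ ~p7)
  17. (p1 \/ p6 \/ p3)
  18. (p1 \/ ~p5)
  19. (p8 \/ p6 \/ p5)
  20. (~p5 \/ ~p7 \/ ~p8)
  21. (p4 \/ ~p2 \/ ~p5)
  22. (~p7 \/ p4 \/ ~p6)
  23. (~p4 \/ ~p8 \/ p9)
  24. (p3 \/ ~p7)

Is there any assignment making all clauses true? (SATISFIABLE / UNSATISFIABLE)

Branch on p1: take p1 = True.
  then p7 is forced to False.
Set p2 = False and propagate.
The remaining clauses are satisfied by p3 = True, p4 = False, p5 = False, p6 = True, p8 = False, p9 = True.
Every clause has at least one true literal under this assignment.
So p1 = T, p2 = F, p3 = T, p4 = F, p5 = F, p6 = T, p7 = F, p8 = F, p9 = T is a satisfying assignment.

SATISFIABLE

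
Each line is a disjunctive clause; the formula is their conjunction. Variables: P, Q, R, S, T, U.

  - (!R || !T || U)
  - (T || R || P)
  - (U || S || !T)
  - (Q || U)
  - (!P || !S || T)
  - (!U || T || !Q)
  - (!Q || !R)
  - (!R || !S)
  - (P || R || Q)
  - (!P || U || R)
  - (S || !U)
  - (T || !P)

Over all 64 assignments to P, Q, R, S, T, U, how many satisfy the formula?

4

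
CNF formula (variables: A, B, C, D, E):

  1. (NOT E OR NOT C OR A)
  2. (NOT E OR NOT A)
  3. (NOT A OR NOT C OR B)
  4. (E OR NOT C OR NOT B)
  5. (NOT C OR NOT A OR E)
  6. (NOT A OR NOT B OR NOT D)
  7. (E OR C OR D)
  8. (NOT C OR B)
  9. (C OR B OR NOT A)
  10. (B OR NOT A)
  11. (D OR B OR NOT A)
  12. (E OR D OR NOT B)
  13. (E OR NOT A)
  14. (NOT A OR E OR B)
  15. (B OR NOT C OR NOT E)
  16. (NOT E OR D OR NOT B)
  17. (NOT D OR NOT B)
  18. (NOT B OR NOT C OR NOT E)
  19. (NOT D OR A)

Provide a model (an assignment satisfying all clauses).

A=F, B=F, C=F, D=F, E=T

Try A = False.
  then D is forced to False.
For the remaining variables, B = False, C = False, E = True works.
Every clause has at least one true literal under this assignment.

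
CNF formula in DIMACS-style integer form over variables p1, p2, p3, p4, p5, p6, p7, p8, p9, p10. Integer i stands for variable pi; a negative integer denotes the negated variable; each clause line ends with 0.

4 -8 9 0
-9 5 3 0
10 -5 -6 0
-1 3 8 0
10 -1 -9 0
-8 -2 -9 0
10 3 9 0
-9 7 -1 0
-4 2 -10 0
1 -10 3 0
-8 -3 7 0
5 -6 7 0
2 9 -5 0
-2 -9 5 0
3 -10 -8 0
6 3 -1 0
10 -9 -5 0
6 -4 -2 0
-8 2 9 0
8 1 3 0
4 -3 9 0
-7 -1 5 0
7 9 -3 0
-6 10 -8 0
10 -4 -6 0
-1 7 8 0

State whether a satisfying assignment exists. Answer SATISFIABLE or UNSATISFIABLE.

SATISFIABLE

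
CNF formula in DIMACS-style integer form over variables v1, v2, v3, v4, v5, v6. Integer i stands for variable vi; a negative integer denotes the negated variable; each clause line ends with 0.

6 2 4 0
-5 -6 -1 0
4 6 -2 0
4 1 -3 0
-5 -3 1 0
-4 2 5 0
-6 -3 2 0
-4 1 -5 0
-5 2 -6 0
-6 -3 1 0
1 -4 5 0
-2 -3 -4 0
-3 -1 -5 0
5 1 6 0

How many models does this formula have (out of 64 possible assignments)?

10

Split on v1, then v5.
  v1=1, v5=1: remaining (v2,v3,v4,v6) ∈ {(0,0,1,0); (1,0,1,0)} — 2.
  v1=1, v5=0: 5 of the 16 assignments to (v2,v3,v4,v6) work.
  v1=0, v5=1: remaining (v2,v3,v4,v6) ∈ {(1,0,0,1)} — 1.
  v1=0, v5=0: remaining (v2,v3,v4,v6) ∈ {(0,0,0,1); (1,0,0,1)} — 2.
Total: 2 + 5 + 1 + 2 = 10.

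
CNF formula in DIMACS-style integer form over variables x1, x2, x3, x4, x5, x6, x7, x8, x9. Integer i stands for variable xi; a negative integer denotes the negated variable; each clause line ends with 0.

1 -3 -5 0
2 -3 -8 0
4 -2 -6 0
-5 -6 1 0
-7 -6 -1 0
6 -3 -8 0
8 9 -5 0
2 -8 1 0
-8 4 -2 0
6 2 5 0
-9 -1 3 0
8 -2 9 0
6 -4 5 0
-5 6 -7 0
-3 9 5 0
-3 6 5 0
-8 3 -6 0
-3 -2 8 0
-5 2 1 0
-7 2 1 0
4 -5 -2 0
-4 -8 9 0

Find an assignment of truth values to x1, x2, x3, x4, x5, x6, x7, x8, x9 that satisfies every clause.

Pure literal: x7 appears only negated; assign x7 = False.
Try x1 = False.
Set x2 = False and propagate.
  then x8 is forced to False.
  then x5 is forced to False.
  then x6 is forced to True.
For the remaining variables, x3 = False, x4 = False, x9 = False works.
Every clause has at least one true literal under this assignment.

x1=0, x2=0, x3=0, x4=0, x5=0, x6=1, x7=0, x8=0, x9=0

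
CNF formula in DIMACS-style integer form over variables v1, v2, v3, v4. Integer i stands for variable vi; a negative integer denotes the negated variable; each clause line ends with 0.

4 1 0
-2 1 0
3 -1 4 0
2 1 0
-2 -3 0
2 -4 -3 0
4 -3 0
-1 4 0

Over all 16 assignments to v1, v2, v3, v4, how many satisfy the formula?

The models are:
  v1=1 v2=0 v3=0 v4=1
  v1=1 v2=1 v3=0 v4=1
That's 2 in total.

2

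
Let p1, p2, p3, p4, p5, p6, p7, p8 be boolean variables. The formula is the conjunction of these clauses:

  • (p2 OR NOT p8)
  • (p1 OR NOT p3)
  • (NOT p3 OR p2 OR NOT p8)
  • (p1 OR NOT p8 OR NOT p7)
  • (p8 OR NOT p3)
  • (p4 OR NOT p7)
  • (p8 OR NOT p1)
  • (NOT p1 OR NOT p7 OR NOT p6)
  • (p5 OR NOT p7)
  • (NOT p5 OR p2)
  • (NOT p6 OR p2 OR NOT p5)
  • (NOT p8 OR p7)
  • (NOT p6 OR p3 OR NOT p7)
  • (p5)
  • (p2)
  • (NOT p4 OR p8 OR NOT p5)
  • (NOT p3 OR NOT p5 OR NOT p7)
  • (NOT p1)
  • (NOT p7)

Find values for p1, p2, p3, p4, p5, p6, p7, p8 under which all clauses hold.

p1=False, p2=True, p3=False, p4=False, p5=True, p6=True, p7=False, p8=False

Check each clause:
  1. (p2 OR NOT p8) — NOT p8 is true.
  2. (p1 OR NOT p3) — NOT p3 is true.
  3. (p2 OR NOT p8 OR NOT p3) — NOT p8 is true.
  4. (p1 OR NOT p8 OR NOT p7) — NOT p8 is true.
  5. (NOT p3 OR p8) — NOT p3 is true.
  6. (NOT p7 OR p4) — NOT p7 is true.
  7. (NOT p1 OR p8) — NOT p1 is true.
  8. (NOT p7 OR NOT p1 OR NOT p6) — NOT p7 is true.
  9. (p5 OR NOT p7) — NOT p7 is true.
  10. (NOT p5 OR p2) — p2 is true.
  11. (NOT p6 OR NOT p5 OR p2) — p2 is true.
  12. (NOT p8 OR p7) — NOT p8 is true.
  13. (NOT p6 OR NOT p7 OR p3) — NOT p7 is true.
  14. (p5) — p5 is true.
  15. (p2) — p2 is true.
  16. (p8 OR NOT p4 OR NOT p5) — NOT p4 is true.
  17. (NOT p7 OR NOT p3 OR NOT p5) — NOT p7 is true.
  18. (NOT p1) — NOT p1 is true.
  19. (NOT p7) — NOT p7 is true.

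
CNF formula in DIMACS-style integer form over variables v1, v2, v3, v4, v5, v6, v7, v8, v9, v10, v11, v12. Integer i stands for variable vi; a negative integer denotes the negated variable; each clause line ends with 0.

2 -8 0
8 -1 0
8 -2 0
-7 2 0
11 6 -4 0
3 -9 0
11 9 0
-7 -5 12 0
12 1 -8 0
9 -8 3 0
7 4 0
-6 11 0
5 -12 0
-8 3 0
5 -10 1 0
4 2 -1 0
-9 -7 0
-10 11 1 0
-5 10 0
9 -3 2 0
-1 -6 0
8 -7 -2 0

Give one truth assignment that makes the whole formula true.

v1 = True, v2 = True, v3 = True, v4 = True, v5 = True, v6 = False, v7 = False, v8 = True, v9 = False, v10 = True, v11 = True, v12 = True

Check each clause:
  1. (!v8 || v2) — v2 is true.
  2. (!v1 || v8) — v8 is true.
  3. (v8 || !v2) — v8 is true.
  4. (!v7 || v2) — !v7 is true.
  5. (v11 || v6 || !v4) — v11 is true.
  6. (v3 || !v9) — v3 is true.
  7. (v11 || v9) — v11 is true.
  8. (!v7 || v12 || !v5) — !v7 is true.
  9. (!v8 || v12 || v1) — v1 is true.
  10. (v3 || !v8 || v9) — v3 is true.
  11. (v4 || v7) — v4 is true.
  12. (v11 || !v6) — !v6 is true.
  13. (!v12 || v5) — v5 is true.
  14. (!v8 || v3) — v3 is true.
  15. (!v10 || v5 || v1) — v1 is true.
  16. (!v1 || v2 || v4) — v2 is true.
  17. (!v7 || !v9) — !v7 is true.
  18. (v11 || !v10 || v1) — v1 is true.
  19. (v10 || !v5) — v10 is true.
  20. (!v3 || v2 || v9) — v2 is true.
  21. (!v1 || !v6) — !v6 is true.
  22. (v8 || !v7 || !v2) — v8 is true.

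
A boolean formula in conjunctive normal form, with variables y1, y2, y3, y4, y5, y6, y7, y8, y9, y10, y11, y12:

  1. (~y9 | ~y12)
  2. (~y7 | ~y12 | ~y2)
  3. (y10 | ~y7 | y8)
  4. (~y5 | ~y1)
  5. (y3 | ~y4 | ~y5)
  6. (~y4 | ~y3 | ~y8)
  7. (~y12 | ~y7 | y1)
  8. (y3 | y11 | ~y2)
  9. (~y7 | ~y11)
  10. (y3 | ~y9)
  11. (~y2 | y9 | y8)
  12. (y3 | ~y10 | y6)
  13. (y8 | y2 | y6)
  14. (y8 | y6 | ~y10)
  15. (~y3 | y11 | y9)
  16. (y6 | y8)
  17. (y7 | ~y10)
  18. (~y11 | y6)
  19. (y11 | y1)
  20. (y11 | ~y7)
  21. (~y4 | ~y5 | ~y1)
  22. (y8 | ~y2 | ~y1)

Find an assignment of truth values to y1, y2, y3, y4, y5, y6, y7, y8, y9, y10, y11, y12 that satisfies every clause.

y1 = F  y2 = F  y3 = F  y4 = F  y5 = F  y6 = T  y7 = F  y8 = T  y9 = F  y10 = F  y11 = T  y12 = F

Check each clause:
  1. (~y12 | ~y9) — ~y12 is true.
  2. (~y7 | ~y12 | ~y2) — ~y7 is true.
  3. (y8 | y10 | ~y7) — y8 is true.
  4. (~y1 | ~y5) — ~y5 is true.
  5. (y3 | ~y4 | ~y5) — ~y4 is true.
  6. (~y8 | ~y3 | ~y4) — ~y4 is true.
  7. (y1 | ~y7 | ~y12) — ~y12 is true.
  8. (y11 | y3 | ~y2) — y11 is true.
  9. (~y11 | ~y7) — ~y7 is true.
  10. (~y9 | y3) — ~y9 is true.
  11. (y9 | y8 | ~y2) — y8 is true.
  12. (y6 | ~y10 | y3) — ~y10 is true.
  13. (y2 | y8 | y6) — y8 is true.
  14. (y8 | y6 | ~y10) — y8 is true.
  15. (y9 | y11 | ~y3) — y11 is true.
  16. (y8 | y6) — y8 is true.
  17. (~y10 | y7) — ~y10 is true.
  18. (~y11 | y6) — y6 is true.
  19. (y11 | y1) — y11 is true.
  20. (~y7 | y11) — ~y7 is true.
  21. (~y4 | ~y1 | ~y5) — ~y5 is true.
  22. (~y2 | ~y1 | y8) — y8 is true.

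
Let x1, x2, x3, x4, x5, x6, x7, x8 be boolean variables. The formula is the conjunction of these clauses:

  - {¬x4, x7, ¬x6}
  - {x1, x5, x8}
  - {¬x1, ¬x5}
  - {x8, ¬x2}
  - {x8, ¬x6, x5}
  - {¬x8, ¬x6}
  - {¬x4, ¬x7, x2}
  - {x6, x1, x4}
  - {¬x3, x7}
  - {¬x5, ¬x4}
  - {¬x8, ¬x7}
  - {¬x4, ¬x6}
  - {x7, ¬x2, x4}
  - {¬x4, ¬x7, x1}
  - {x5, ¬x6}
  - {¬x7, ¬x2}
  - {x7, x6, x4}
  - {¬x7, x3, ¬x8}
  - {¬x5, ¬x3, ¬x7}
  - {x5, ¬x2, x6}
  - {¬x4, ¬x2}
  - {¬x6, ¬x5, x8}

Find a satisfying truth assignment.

x1=False, x2=False, x3=False, x4=True, x5=False, x6=False, x7=False, x8=True

Check each clause:
  1. {¬x4, x7, ¬x6} — ¬x6 is true.
  2. {x5, x8, x1} — x8 is true.
  3. {¬x1, ¬x5} — ¬x5 is true.
  4. {x8, ¬x2} — x8 is true.
  5. {¬x6, x5, x8} — x8 is true.
  6. {¬x8, ¬x6} — ¬x6 is true.
  7. {¬x7, x2, ¬x4} — ¬x7 is true.
  8. {x4, x1, x6} — x4 is true.
  9. {x7, ¬x3} — ¬x3 is true.
  10. {¬x5, ¬x4} — ¬x5 is true.
  11. {¬x8, ¬x7} — ¬x7 is true.
  12. {¬x6, ¬x4} — ¬x6 is true.
  13. {¬x2, x4, x7} — x4 is true.
  14. {¬x4, x1, ¬x7} — ¬x7 is true.
  15. {x5, ¬x6} — ¬x6 is true.
  16. {¬x7, ¬x2} — ¬x7 is true.
  17. {x6, x4, x7} — x4 is true.
  18. {¬x7, x3, ¬x8} — ¬x7 is true.
  19. {¬x3, ¬x5, ¬x7} — ¬x7 is true.
  20. {x5, x6, ¬x2} — ¬x2 is true.
  21. {¬x4, ¬x2} — ¬x2 is true.
  22. {x8, ¬x6, ¬x5} — x8 is true.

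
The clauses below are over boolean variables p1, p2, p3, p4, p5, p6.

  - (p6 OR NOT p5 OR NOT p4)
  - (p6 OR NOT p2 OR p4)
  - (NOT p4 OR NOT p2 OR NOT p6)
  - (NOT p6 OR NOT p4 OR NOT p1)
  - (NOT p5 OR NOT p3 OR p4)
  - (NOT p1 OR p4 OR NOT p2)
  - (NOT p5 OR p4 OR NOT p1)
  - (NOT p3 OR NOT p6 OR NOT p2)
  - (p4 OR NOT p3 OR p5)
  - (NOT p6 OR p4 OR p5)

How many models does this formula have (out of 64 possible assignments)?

Split on p4, then p6.
  p4=1, p6=1: remaining (p1,p2,p3,p5) ∈ {(0,0,0,0); (0,0,0,1); (0,0,1,0); (0,0,1,1)} — 4.
  p4=1, p6=0: forces p5=0; p1, p2, p3 free → 2^3 = 8.
  p4=0, p6=1: remaining (p1,p2,p3,p5) ∈ {(0,0,0,1); (0,1,0,1)} — 2.
  p4=0, p6=0: remaining (p1,p2,p3,p5) ∈ {(0,0,0,0); (0,0,0,1); (1,0,0,0)} — 3.
Total: 4 + 8 + 2 + 3 = 17.

17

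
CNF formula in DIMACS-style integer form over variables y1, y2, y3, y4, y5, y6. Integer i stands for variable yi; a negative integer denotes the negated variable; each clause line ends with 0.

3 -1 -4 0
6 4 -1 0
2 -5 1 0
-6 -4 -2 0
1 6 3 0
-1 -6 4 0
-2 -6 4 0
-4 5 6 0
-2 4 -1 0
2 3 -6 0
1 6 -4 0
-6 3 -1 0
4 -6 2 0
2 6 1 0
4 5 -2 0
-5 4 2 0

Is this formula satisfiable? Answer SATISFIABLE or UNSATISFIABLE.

Pure literal: y3 appears only positively; assign y3 = True.
Branch on y1: take y1 = True.
For the remaining variables, y2 = False, y4 = True, y5 = True, y6 = False works.
So y1 = True  y2 = False  y3 = True  y4 = True  y5 = True  y6 = False is a satisfying assignment.

SATISFIABLE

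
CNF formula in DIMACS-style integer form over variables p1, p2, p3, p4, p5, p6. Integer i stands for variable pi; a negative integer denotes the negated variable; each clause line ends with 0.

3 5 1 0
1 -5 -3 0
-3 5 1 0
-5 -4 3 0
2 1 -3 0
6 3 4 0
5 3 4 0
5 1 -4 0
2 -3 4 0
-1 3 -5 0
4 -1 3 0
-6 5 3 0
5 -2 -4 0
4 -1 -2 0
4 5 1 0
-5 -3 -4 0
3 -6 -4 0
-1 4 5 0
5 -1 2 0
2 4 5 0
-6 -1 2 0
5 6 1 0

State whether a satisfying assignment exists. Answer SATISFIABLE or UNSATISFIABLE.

Branch on p1: take p1 = False.
Branch on p2: take p2 = False.
  then p3 is forced to False.
  then p5 is forced to True.
  then p4 is forced to False.
  then p6 is forced to True.
Every clause has at least one true literal under this assignment.
So p1 = False  p2 = False  p3 = False  p4 = False  p5 = True  p6 = True is a satisfying assignment.

SATISFIABLE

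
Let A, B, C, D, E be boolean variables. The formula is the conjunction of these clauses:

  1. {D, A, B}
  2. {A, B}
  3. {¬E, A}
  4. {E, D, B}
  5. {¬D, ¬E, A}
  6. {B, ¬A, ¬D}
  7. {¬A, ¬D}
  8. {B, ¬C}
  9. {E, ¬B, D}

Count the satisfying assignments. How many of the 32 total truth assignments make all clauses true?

5

The models are:
  A=F B=T C=F D=T E=F
  A=F B=T C=T D=T E=F
  A=T B=F C=F D=F E=T
  A=T B=T C=F D=F E=T
  A=T B=T C=T D=F E=T
Count: 5.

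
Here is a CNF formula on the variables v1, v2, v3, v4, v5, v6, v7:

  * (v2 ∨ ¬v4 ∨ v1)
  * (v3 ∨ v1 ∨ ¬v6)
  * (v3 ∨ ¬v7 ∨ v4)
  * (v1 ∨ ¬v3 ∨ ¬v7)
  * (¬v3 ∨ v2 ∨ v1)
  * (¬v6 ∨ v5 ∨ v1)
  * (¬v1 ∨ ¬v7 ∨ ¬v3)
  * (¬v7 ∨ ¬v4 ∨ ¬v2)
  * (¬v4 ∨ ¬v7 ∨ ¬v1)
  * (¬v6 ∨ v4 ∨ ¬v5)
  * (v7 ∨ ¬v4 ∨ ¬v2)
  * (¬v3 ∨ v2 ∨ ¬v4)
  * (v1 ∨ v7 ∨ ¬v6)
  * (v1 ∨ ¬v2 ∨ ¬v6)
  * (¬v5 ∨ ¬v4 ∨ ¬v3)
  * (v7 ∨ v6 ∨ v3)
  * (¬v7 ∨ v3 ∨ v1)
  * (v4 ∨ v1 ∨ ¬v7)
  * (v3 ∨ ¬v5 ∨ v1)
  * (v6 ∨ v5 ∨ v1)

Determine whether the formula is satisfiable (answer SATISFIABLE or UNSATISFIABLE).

Try v1 = True.
Branch on v2: take v2 = True.
Branch on v3: take v3 = False.
The remaining clauses are satisfied by v4 = False, v5 = False, v6 = True, v7 = False.
Every clause has at least one true literal under this assignment.
So v1=T, v2=T, v3=F, v4=F, v5=F, v6=T, v7=F is a satisfying assignment.

SATISFIABLE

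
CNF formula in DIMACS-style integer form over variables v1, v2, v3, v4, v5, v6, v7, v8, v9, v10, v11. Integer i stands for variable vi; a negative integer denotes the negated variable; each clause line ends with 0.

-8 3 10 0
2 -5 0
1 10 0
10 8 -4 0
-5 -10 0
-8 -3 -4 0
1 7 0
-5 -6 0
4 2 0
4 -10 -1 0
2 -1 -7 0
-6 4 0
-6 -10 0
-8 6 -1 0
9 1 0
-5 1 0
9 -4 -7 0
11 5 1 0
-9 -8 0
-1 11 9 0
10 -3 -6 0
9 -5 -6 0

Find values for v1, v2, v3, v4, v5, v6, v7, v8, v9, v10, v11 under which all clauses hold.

v1=True, v2=True, v3=False, v4=True, v5=False, v6=False, v7=False, v8=False, v9=True, v10=True, v11=False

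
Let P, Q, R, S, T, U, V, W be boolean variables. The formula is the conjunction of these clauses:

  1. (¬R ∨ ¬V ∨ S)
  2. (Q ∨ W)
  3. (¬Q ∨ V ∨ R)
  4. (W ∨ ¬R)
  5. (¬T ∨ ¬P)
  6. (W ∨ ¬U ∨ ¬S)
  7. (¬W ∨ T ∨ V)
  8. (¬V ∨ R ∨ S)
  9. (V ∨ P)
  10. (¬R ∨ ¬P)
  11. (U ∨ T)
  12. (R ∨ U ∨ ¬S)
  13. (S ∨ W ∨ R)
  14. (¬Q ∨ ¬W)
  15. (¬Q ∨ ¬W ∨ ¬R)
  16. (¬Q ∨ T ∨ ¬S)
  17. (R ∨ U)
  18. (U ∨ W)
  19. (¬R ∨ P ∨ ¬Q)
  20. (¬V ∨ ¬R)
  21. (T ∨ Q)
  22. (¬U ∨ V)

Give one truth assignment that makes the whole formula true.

P = False, Q = False, R = False, S = True, T = True, U = True, V = True, W = True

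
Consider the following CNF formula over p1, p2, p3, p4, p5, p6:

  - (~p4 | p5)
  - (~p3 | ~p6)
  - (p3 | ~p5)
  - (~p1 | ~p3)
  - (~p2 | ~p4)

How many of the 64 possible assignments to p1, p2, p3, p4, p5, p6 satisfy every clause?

13

Case analysis on p3 and p4:
  p3=1, p4=1: remaining (p1,p2,p5,p6) ∈ {(0,0,1,0)} — 1.
  p3=1, p4=0: remaining (p1,p2,p5,p6) ∈ {(0,0,0,0); (0,0,1,0); (0,1,0,0); (0,1,1,0)} — 4.
  p3=0, p4=1: a clause becomes empty — 0.
  p3=0, p4=0: forces p5=0; p1, p2, p6 free → 2^3 = 8.
Total: 1 + 4 + 0 + 8 = 13.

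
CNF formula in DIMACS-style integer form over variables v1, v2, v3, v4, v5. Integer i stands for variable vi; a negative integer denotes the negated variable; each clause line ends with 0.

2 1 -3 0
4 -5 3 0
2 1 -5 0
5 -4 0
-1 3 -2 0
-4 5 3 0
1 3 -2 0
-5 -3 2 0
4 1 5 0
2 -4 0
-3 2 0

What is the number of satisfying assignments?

6

Satisfying assignments:
  v1=F v2=T v3=T v4=F v5=T
  v1=F v2=T v3=T v4=T v5=T
  v1=T v2=F v3=F v4=F v5=F
  v1=T v2=T v3=T v4=F v5=F
  v1=T v2=T v3=T v4=F v5=T
  v1=T v2=T v3=T v4=T v5=T
Count: 6.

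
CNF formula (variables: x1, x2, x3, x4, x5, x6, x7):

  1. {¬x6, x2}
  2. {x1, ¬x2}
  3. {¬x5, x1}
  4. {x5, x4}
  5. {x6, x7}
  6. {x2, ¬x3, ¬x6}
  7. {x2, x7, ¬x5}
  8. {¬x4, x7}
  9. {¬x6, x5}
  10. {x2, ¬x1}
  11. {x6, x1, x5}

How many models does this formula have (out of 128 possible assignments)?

12

Split on x2, then x5.
  x2=T, x5=T: x3 free; 5 ways for (x1,x4,x6,x7) × 2^1 = 10.
  x2=T, x5=F: remaining (x1,x3,x4,x6,x7) ∈ {(T,F,T,F,T); (T,T,T,F,T)} — 2.
  x2=F, x5=T: a clause becomes empty — 0.
  x2=F, x5=F: a clause becomes empty — 0.
Total: 10 + 2 + 0 + 0 = 12.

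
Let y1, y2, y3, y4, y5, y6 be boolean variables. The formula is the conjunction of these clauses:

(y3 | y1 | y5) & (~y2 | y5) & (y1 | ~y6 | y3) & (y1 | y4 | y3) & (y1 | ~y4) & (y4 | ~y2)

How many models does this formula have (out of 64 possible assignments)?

Case analysis on y1 and y3:
  y1=T, y3=T: y6 free; 5 ways for (y2,y4,y5) × 2^1 = 10.
  y1=T, y3=F: y6 free; 5 ways for (y2,y4,y5) × 2^1 = 10.
  y1=F, y3=T: remaining (y2,y4,y5,y6) ∈ {(F,F,F,F); (F,F,F,T); (F,F,T,F); (F,F,T,T)} — 4.
  y1=F, y3=F: a clause becomes empty — 0.
Total: 10 + 10 + 4 + 0 = 24.

24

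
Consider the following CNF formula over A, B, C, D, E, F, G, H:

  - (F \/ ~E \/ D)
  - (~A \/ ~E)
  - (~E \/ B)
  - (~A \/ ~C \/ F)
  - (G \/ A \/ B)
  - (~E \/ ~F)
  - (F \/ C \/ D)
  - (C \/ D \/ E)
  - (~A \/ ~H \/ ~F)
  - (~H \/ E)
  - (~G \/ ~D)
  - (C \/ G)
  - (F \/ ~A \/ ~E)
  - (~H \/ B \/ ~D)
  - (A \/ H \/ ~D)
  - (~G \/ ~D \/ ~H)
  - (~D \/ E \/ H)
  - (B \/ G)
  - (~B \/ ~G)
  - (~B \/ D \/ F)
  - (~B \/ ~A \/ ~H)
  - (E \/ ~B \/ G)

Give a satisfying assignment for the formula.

Try A = False.
The remaining clauses are satisfied by B = False, C = True, D = False, E = False, F = False, G = True, H = False.
Check each clause:
  1. (D \/ F \/ ~E) — ~E is true.
  2. (~A \/ ~E) — ~E is true.
  3. (B \/ ~E) — ~E is true.
  4. (~A \/ ~C \/ F) — ~A is true.
  5. (G \/ B \/ A) — G is true.
  6. (~E \/ ~F) — ~F is true.
  7. (D \/ C \/ F) — C is true.
  8. (C \/ D \/ E) — C is true.
  9. (~H \/ ~A \/ ~F) — ~H is true.
  10. (E \/ ~H) — ~H is true.
  11. (~D \/ ~G) — ~D is true.
  12. (C \/ G) — C is true.
  13. (~E \/ ~A \/ F) — ~E is true.
  14. (~H \/ ~D \/ B) — ~H is true.
  15. (H \/ ~D \/ A) — ~D is true.
  16. (~H \/ ~G \/ ~D) — ~H is true.
  17. (~D \/ H \/ E) — ~D is true.
  18. (B \/ G) — G is true.
  19. (~B \/ ~G) — ~B is true.
  20. (~B \/ F \/ D) — ~B is true.
  21. (~A \/ ~B \/ ~H) — ~H is true.
  22. (G \/ E \/ ~B) — ~B is true.

A=False  B=False  C=True  D=False  E=False  F=False  G=True  H=False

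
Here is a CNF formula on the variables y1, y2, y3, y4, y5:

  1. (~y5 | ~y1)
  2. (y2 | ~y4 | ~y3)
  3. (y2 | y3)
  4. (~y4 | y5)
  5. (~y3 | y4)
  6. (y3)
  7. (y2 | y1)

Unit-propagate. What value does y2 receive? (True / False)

True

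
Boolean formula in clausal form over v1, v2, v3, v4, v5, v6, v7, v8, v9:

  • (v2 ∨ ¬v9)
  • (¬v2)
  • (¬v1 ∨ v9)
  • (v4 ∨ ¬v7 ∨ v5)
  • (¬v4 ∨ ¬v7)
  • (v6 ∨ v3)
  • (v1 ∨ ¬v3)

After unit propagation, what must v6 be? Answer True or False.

True

Unit clause (¬v2) sets v2 = False.
In (¬v9 ∨ v2), v2 is now false; ¬v9 must hold, so v9 = False.
(¬v1 ∨ v9): since v9 = False, the clause reduces to (¬v1). v1 = False.
(¬v3 ∨ v1): since v1 = False, the clause reduces to (¬v3). v3 = False.
(v3 ∨ v6): since v3 = False, the clause reduces to (v6). v6 = True.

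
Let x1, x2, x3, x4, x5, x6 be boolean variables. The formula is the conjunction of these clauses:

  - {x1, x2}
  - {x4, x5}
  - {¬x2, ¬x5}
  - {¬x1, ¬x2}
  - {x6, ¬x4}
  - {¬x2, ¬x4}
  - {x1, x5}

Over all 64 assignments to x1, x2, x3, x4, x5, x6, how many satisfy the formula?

8

Case analysis on x2 and x1:
  x2=1, x1=1: a clause becomes empty — 0.
  x2=1, x1=0: a clause becomes empty — 0.
  x2=0, x1=1: x3 free; 4 ways for (x4,x5,x6) × 2^1 = 8.
  x2=0, x1=0: a clause becomes empty — 0.
Total: 0 + 0 + 8 + 0 = 8.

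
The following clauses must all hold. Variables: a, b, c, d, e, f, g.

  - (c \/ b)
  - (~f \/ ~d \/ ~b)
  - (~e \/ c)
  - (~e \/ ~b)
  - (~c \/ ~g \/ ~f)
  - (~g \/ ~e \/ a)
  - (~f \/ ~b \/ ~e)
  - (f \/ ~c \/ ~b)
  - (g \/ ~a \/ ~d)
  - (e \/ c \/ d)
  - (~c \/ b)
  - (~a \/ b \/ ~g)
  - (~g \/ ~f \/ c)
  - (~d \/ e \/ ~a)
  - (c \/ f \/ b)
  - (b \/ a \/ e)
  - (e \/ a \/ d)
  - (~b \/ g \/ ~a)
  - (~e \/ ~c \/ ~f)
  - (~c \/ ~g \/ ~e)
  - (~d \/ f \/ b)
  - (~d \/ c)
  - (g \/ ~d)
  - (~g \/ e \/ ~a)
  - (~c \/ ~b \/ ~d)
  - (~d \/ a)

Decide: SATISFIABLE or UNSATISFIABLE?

UNSATISFIABLE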